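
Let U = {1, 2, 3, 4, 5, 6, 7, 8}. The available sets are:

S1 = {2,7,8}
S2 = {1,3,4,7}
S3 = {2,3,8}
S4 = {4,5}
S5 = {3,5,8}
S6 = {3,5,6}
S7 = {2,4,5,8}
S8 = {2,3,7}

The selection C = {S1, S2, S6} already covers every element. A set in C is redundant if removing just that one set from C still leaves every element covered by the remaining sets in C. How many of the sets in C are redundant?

Drop S1: 2, 8 uncovered — not redundant.
Drop S2: 1, 4 uncovered — not redundant.
Drop S6: 5, 6 uncovered — not redundant.
None of the sets in C is redundant.

0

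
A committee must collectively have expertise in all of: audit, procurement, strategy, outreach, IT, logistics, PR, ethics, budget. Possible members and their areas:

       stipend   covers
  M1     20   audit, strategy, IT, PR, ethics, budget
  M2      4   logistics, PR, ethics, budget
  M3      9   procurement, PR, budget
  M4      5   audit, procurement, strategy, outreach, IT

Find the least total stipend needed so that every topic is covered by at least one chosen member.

9

M2, M4 cover every topic at stipend 4 + 5 = 9.
Any cover uses at least 2 members; among all covering selections none totals below 9.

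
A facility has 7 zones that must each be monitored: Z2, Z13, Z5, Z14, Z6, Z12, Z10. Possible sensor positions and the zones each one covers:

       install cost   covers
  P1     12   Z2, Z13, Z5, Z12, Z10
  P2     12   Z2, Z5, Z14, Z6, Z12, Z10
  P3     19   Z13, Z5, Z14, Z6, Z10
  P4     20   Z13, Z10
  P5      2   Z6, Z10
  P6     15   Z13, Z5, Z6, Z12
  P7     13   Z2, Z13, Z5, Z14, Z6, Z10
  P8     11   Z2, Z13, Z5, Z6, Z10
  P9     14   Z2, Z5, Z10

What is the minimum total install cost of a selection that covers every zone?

P2, P8 cover every zone at install cost 12 + 11 = 23.
Any cover uses at least 2 sensor positions; among all covering selections none totals below 23.
Greedy by coverage-per-install cost would pick P5, P1, P2 for 26 — worse than the optimum 23.

23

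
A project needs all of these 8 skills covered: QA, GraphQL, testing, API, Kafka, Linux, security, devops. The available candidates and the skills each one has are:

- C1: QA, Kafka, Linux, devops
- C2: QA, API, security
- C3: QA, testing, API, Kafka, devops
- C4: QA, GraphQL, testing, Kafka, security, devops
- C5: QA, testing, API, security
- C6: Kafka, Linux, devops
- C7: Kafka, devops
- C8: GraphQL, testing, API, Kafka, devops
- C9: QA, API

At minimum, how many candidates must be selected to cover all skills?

3

C1, C2, C4 together cover {QA, GraphQL, testing, API, Kafka, Linux, security, devops} — every skill.
No 2 of the 9 candidates cover everything (all 36 pairs fall short), so 3 is minimum.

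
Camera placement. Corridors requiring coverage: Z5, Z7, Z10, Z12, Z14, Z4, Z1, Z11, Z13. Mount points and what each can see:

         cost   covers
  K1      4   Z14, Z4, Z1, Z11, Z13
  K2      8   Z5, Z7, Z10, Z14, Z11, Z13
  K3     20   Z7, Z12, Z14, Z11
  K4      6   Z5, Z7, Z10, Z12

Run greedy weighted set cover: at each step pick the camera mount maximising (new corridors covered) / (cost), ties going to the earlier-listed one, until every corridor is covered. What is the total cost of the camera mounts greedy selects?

Pick 1: K1 adds 5 new (Z14, Z4, Z1, Z11, Z13) at cost 4 (ratio 5/4).
Pick 2: K4 adds 4 new (Z5, Z7, Z10, Z12) at cost 6 (ratio 4/6).
Greedy total cost: 4 + 6 = 10.

10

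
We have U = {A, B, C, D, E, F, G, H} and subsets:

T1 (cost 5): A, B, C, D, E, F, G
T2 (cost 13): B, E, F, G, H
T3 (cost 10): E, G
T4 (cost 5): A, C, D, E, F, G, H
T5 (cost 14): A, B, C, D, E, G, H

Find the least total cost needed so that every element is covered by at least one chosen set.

10

T1, T4 cover every element at cost 5 + 5 = 10.
Any cover uses at least 2 sets; among all covering selections none totals below 10.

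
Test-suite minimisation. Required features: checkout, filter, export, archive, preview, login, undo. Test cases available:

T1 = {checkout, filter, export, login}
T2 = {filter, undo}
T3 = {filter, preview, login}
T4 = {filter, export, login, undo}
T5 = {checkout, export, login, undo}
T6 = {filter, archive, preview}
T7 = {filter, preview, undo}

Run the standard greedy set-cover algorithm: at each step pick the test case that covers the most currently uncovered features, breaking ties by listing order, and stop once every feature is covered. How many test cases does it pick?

Pick 1: T1 covers 4 new features (checkout, filter, export, login).
Pick 2: T6 covers 2 new features (archive, preview).
Pick 3: T2 covers 1 new features (undo).
Greedy uses 3 test cases. (The true minimum is 2.)

3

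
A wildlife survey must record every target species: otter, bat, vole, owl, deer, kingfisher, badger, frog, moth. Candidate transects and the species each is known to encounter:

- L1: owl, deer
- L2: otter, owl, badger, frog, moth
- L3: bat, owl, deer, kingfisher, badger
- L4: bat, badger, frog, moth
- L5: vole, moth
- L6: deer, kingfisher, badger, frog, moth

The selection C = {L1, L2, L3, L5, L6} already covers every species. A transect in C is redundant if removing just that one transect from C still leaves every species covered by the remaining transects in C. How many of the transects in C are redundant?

Drop L1: the rest still cover every species — redundant.
Drop L2: otter uncovered — not redundant.
Drop L3: bat uncovered — not redundant.
Drop L5: vole uncovered — not redundant.
Drop L6: the rest still cover every species — redundant.
2 redundant: L1, L6.

2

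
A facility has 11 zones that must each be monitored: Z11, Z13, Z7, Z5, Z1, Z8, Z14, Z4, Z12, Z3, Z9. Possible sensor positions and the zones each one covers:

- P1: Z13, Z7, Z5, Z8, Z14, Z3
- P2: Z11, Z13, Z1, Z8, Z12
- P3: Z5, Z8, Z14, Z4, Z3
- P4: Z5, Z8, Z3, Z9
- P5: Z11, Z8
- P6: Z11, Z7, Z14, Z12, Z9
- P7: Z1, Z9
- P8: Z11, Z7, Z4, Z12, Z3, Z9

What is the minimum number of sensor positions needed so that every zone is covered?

P1, P2, P8 together cover {Z11, Z13, Z7, Z5, Z1, Z8, Z14, Z4, Z12, Z3, Z9} — every zone.
No 2 of the 8 sensor positions cover everything (all 28 pairs fall short), so 3 is minimum.

3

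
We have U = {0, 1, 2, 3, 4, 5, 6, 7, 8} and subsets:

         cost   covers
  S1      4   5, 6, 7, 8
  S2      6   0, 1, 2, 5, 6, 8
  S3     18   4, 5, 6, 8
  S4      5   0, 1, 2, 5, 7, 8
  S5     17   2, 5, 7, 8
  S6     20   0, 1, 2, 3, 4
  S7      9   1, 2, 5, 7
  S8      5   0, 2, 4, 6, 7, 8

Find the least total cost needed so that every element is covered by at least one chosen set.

24

S1, S6 cover every element at cost 4 + 20 = 24.
Any cover uses at least 2 sets; among all covering selections none totals below 24.
Greedy by coverage-per-cost would pick S4, S8, S6 for 30 — worse than the optimum 24.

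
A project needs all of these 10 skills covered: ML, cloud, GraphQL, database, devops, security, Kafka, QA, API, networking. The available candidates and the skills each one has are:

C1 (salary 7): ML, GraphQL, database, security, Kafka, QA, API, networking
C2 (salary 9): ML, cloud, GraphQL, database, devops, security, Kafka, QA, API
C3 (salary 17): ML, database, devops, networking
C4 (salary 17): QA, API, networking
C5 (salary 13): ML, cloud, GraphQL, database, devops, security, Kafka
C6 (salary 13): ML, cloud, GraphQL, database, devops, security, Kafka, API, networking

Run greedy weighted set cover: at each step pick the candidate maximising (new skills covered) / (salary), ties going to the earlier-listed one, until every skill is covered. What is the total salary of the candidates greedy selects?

16

Pick 1: C1 adds 8 new (ML, GraphQL, database, security, Kafka, QA, API, networking) at salary 7 (ratio 8/7).
Pick 2: C2 adds 2 new (cloud, devops) at salary 9 (ratio 2/9).
Greedy total salary: 7 + 9 = 16.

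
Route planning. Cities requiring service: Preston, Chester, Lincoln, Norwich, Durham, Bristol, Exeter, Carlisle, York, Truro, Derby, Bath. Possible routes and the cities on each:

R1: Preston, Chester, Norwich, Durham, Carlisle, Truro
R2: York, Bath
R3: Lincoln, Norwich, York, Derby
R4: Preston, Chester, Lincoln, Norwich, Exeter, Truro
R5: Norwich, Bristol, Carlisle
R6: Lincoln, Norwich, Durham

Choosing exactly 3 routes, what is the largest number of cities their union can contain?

10

Choosing R1, R2, R3 covers {Preston, Chester, Lincoln, Norwich, Durham, Carlisle, York, Truro, Derby, Bath} — 10 cities.
No choice of 3 routes does better; here Bristol, Exeter are left uncovered.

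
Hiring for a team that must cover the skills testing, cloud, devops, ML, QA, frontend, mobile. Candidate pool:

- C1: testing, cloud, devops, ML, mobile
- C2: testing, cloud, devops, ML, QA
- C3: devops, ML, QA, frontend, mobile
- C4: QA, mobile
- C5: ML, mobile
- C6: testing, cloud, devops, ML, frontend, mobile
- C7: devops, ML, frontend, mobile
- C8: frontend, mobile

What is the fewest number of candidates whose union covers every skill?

C1, C3 together cover {testing, cloud, devops, ML, QA, frontend, mobile} — every skill.
No single candidate contains all 7 skills, so 2 is optimal.

2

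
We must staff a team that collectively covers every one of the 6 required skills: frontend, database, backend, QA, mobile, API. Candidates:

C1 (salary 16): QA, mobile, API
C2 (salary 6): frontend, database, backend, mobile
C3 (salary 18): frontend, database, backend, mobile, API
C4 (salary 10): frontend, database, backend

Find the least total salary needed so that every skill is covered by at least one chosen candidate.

22

C1, C2 cover every skill at salary 16 + 6 = 22.
Any cover uses at least 2 candidates; among all covering selections none totals below 22.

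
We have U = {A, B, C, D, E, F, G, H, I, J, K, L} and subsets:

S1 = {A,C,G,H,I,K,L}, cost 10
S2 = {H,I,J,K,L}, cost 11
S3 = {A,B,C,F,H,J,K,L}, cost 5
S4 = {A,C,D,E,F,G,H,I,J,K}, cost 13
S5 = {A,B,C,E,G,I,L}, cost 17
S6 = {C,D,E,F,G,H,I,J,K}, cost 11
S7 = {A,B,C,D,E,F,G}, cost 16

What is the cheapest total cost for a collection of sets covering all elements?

S3, S6 cover every element at cost 5 + 11 = 16.
Any cover uses at least 2 sets; among all covering selections none totals below 16.

16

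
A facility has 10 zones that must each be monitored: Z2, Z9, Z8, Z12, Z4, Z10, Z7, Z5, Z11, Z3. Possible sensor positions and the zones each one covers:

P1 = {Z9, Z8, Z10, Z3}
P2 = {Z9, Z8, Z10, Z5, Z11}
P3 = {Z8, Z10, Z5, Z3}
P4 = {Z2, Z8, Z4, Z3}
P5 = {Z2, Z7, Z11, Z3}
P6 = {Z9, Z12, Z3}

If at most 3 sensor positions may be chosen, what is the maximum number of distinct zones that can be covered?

Choosing P2, P4, P5 covers {Z2, Z9, Z8, Z4, Z10, Z7, Z5, Z11, Z3} — 9 zones.
No choice of 3 sensor positions does better; here Z12 is left uncovered.

9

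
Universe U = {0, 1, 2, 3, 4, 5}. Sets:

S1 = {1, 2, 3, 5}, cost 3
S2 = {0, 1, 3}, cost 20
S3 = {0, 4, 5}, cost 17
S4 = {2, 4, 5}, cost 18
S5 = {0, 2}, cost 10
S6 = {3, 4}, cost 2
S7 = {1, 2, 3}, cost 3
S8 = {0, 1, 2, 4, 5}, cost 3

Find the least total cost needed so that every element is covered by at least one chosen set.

S6, S8 cover every element at cost 2 + 3 = 5.
Any cover uses at least 2 sets; among all covering selections none totals below 5.

5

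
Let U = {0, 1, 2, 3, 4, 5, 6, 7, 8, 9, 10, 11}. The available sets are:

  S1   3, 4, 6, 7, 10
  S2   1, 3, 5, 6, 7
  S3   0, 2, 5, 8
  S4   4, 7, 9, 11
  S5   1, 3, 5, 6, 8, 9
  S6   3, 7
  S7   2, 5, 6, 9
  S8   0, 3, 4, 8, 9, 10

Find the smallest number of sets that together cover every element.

S1, S2, S3, S4 together cover {0, 1, 2, 3, 4, 5, 6, 7, 8, 9, 10, 11} — every element.
No 3 of the 8 sets cover everything (all 56 triples fall short), so 4 is minimum.

4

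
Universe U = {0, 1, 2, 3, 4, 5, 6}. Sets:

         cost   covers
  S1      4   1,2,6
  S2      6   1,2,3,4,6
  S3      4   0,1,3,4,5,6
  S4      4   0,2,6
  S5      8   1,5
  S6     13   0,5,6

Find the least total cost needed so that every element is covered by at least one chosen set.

S1, S3 cover every element at cost 4 + 4 = 8.
Any cover uses at least 2 sets; among all covering selections none totals below 8.

8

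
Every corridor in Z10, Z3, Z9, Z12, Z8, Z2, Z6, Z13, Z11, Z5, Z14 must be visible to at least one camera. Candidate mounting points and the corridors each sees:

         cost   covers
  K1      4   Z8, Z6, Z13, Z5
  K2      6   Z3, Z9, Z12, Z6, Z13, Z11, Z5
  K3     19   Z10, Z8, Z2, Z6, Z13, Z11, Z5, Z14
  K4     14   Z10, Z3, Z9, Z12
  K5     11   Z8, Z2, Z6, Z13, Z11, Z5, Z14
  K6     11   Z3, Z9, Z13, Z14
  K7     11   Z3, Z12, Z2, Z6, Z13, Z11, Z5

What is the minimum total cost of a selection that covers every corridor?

K2, K3 cover every corridor at cost 6 + 19 = 25.
Any cover uses at least 2 camera mounts; among all covering selections none totals below 25.
Greedy by coverage-per-cost would pick K2, K5, K4 for 31 — worse than the optimum 25.

25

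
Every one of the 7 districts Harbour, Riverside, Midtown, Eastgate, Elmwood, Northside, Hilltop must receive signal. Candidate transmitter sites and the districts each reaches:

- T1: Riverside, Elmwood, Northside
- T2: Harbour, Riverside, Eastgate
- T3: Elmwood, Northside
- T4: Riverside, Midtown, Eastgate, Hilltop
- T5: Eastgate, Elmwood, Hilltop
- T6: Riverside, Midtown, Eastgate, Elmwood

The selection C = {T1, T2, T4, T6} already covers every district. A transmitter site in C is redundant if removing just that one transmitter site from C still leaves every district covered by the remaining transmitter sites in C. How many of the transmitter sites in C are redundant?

1

Drop T1: Northside uncovered — not redundant.
Drop T2: Harbour uncovered — not redundant.
Drop T4: Hilltop uncovered — not redundant.
Drop T6: the rest still cover every district — redundant.
1 redundant: T6.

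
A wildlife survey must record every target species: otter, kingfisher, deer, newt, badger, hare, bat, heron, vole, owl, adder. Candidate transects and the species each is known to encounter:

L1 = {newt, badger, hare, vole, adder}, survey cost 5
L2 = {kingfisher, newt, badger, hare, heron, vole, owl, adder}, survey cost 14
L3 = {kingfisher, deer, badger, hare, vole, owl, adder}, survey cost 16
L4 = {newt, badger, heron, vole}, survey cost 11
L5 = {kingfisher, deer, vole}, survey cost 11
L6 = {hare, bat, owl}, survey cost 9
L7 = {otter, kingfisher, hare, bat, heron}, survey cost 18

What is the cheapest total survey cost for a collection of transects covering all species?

L1, L3, L7 cover every species at survey cost 5 + 16 + 18 = 39.
Any cover uses at least 3 transects; among all covering selections none totals below 39.
Greedy by coverage-per-survey cost would pick L1, L6, L5, L7 for 43 — worse than the optimum 39.

39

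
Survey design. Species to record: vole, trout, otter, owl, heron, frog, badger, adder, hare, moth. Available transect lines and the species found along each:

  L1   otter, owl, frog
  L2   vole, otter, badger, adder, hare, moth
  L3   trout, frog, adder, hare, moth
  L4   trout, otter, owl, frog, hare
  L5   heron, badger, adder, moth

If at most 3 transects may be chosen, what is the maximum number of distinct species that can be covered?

Choosing L2, L4, L5 covers {vole, trout, otter, owl, heron, frog, badger, adder, hare, moth} — 10 species.
That is all 10 species.

10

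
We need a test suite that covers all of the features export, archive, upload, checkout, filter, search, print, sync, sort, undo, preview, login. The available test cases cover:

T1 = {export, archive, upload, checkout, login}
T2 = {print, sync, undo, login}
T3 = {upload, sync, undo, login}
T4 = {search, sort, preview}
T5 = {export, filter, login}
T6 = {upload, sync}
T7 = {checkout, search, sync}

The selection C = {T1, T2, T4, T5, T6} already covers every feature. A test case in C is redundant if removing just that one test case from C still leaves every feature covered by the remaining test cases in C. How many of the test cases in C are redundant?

Drop T1: archive, checkout uncovered — not redundant.
Drop T2: print, undo uncovered — not redundant.
Drop T4: search, sort, preview uncovered — not redundant.
Drop T5: filter uncovered — not redundant.
Drop T6: the rest still cover every feature — redundant.
1 redundant: T6.

1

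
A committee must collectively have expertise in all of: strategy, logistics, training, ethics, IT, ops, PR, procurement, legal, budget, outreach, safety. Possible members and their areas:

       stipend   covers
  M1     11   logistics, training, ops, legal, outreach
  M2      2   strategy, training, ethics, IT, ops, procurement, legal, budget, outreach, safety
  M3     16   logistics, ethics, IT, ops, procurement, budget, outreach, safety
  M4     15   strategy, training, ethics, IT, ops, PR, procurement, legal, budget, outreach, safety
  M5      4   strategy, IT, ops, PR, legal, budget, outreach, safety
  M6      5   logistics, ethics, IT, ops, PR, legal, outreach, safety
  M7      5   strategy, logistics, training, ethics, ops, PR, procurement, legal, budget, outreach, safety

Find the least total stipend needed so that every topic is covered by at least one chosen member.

7

M2, M6 cover every topic at stipend 2 + 5 = 7.
Any cover uses at least 2 members; among all covering selections none totals below 7.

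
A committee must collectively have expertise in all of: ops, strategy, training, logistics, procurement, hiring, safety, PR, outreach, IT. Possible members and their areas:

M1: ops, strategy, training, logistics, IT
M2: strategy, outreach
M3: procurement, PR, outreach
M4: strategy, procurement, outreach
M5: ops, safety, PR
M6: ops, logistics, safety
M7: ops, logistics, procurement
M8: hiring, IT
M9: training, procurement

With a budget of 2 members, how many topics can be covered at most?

Choosing M1, M3 covers {ops, strategy, training, logistics, procurement, PR, outreach, IT} — 8 topics.
No choice of 2 members does better; here hiring, safety are left uncovered.

8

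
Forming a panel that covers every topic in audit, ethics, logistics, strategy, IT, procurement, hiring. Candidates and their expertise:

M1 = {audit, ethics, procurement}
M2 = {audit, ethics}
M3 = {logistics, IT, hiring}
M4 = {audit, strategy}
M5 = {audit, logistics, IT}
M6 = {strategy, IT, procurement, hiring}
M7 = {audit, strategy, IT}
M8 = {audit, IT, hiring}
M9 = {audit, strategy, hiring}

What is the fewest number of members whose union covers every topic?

3

M1, M3, M4 together cover {audit, ethics, logistics, strategy, IT, procurement, hiring} — every topic.
No 2 of the 9 members cover everything (all 36 pairs fall short), so 3 is minimum.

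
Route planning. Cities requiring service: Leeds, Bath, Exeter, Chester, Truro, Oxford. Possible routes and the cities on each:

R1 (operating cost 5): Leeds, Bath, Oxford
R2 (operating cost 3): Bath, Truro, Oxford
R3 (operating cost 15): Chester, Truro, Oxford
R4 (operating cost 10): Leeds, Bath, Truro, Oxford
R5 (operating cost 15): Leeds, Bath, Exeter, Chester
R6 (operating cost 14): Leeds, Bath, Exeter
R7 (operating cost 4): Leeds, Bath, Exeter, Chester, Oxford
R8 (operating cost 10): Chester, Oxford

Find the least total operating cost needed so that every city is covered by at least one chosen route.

7

R2, R7 cover every city at operating cost 3 + 4 = 7.
Any cover uses at least 2 routes; among all covering selections none totals below 7.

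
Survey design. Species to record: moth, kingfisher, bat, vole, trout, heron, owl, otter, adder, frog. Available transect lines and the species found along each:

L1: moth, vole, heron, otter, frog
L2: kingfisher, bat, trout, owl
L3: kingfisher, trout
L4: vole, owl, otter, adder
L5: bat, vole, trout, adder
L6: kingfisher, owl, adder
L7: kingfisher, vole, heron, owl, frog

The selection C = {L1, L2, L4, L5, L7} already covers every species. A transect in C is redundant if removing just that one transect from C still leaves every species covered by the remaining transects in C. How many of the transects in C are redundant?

Drop L1: moth uncovered — not redundant.
Drop L2: the rest still cover every species — redundant.
Drop L4: the rest still cover every species — redundant.
Drop L5: the rest still cover every species — redundant.
Drop L7: the rest still cover every species — redundant.
4 redundant: L2, L4, L5, L7.

4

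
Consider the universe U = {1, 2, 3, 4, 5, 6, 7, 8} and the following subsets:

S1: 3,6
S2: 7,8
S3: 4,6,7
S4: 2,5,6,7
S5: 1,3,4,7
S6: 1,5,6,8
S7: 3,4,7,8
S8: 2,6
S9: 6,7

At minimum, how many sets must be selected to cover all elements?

3

S2, S4, S5 together cover {1, 2, 3, 4, 5, 6, 7, 8} — every element.
No 2 of the 9 sets cover everything (all 36 pairs fall short), so 3 is minimum.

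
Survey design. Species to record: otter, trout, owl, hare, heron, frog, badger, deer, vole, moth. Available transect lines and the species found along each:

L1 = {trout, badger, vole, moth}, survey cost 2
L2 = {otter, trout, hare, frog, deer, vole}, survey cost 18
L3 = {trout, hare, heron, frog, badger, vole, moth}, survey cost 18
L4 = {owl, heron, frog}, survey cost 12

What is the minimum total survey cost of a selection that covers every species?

L1, L2, L4 cover every species at survey cost 2 + 18 + 12 = 32.
Any cover uses at least 3 transects; among all covering selections none totals below 32.

32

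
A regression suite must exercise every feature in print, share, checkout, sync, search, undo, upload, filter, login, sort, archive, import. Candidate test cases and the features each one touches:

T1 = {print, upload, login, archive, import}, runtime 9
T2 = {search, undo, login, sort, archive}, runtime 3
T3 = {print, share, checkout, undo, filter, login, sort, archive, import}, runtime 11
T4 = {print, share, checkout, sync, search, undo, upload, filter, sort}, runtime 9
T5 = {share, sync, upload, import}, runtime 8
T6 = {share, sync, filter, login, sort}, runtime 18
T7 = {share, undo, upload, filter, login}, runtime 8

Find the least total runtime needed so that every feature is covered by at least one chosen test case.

18

T1, T4 cover every feature at runtime 9 + 9 = 18.
Any cover uses at least 2 test cases; among all covering selections none totals below 18.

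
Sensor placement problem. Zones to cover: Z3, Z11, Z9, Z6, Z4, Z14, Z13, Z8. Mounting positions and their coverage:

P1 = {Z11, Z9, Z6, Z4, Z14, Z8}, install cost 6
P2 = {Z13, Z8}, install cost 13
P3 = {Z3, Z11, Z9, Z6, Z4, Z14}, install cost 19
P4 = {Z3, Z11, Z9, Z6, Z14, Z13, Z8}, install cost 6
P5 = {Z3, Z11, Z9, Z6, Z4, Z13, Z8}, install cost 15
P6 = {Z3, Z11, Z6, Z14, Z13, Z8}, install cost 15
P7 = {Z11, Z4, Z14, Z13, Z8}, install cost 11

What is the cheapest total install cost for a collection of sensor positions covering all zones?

12

P1, P4 cover every zone at install cost 6 + 6 = 12.
Any cover uses at least 2 sensor positions; among all covering selections none totals below 12.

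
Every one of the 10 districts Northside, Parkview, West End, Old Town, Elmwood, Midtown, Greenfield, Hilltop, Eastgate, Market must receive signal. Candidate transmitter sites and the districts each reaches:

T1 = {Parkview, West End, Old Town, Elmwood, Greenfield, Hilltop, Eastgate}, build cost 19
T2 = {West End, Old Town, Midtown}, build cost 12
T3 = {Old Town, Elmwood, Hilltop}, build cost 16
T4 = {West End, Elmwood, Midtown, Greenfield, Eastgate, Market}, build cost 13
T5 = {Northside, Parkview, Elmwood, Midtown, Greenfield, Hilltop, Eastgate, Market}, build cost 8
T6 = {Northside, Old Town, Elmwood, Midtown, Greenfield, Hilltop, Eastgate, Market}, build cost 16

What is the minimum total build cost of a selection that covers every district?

T2, T5 cover every district at build cost 12 + 8 = 20.
Any cover uses at least 2 transmitter sites; among all covering selections none totals below 20.

20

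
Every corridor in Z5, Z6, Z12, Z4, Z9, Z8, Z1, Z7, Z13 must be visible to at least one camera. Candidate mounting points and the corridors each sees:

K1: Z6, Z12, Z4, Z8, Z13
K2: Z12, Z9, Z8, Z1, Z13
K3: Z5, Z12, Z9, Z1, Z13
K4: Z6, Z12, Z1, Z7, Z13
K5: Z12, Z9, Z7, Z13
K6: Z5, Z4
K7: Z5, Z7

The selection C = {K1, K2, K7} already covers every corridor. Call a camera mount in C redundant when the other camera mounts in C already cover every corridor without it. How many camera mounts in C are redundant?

Drop K1: Z6, Z4 uncovered — not redundant.
Drop K2: Z9, Z1 uncovered — not redundant.
Drop K7: Z5, Z7 uncovered — not redundant.
None of the camera mounts in C is redundant.

0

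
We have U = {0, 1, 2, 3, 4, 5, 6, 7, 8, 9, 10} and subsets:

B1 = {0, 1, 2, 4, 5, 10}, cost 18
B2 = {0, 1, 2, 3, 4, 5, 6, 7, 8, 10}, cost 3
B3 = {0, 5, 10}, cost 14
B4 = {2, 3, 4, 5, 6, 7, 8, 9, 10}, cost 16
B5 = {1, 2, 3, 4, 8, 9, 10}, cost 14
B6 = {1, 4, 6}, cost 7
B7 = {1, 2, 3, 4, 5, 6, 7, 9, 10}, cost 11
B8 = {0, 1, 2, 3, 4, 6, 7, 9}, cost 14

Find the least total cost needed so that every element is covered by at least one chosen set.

B2, B7 cover every element at cost 3 + 11 = 14.
Any cover uses at least 2 sets; among all covering selections none totals below 14.

14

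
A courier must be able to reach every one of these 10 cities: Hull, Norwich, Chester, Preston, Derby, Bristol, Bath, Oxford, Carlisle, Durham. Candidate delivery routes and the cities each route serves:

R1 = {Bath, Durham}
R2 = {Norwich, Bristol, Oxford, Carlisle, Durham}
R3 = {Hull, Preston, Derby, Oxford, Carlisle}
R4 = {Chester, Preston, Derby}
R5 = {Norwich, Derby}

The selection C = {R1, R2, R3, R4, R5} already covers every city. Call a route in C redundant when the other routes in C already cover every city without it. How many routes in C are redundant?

1

Drop R1: Bath uncovered — not redundant.
Drop R2: Bristol uncovered — not redundant.
Drop R3: Hull uncovered — not redundant.
Drop R4: Chester uncovered — not redundant.
Drop R5: the rest still cover every city — redundant.
1 redundant: R5.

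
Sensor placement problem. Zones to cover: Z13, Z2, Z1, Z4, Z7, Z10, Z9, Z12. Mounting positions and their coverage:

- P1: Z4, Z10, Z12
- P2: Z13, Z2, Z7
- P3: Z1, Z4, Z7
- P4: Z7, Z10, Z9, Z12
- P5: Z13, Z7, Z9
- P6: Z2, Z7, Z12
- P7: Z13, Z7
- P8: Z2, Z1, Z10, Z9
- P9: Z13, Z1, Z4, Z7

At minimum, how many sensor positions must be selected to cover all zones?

P1, P2, P8 together cover {Z13, Z2, Z1, Z4, Z7, Z10, Z9, Z12} — every zone.
No 2 of the 9 sensor positions cover everything (all 36 pairs fall short), so 3 is minimum.

3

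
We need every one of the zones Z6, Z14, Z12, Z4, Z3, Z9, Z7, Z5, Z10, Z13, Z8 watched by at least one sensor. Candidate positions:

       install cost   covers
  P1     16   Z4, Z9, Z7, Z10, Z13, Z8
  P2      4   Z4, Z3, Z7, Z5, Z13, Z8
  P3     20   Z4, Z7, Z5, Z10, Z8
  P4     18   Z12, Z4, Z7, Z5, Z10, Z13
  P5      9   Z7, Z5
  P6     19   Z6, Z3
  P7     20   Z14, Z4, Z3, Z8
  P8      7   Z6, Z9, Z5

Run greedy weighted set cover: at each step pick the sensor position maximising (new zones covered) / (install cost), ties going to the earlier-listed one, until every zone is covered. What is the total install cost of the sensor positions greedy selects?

49

Pick 1: P2 adds 6 new (Z4, Z3, Z7, Z5, Z13, Z8) at install cost 4 (ratio 6/4).
Pick 2: P8 adds 2 new (Z6, Z9) at install cost 7 (ratio 2/7).
Pick 3: P4 adds 2 new (Z12, Z10) at install cost 18 (ratio 2/18).
Pick 4: P7 adds 1 new (Z14) at install cost 20 (ratio 1/20).
Greedy total install cost: 4 + 7 + 18 + 20 = 49. (The true optimum is 45, so greedy overshoots here.)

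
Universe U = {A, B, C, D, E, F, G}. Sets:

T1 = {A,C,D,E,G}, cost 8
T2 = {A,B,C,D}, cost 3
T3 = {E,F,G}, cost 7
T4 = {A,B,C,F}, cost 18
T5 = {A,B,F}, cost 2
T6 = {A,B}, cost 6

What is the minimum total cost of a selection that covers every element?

T1, T5 cover every element at cost 8 + 2 = 10.
Any cover uses at least 2 sets; among all covering selections none totals below 10.
Greedy by coverage-per-cost would pick T5, T2, T3 for 12 — worse than the optimum 10.

10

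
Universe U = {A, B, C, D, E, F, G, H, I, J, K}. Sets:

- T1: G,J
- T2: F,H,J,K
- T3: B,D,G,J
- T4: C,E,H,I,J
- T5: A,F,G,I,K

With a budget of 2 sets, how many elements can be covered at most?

9

Choosing T4, T5 covers {A, C, E, F, G, H, I, J, K} — 9 elements.
No choice of 2 sets does better; here B, D are left uncovered.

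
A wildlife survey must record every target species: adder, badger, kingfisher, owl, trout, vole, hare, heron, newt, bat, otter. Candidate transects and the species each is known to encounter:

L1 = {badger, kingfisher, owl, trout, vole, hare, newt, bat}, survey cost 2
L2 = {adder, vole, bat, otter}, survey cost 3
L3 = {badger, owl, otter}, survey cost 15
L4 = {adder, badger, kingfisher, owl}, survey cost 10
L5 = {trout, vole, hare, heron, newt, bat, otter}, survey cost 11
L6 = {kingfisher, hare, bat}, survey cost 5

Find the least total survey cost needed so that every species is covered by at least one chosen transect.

L1, L2, L5 cover every species at survey cost 2 + 3 + 11 = 16.
Any cover uses at least 2 transects; among all covering selections none totals below 16.

16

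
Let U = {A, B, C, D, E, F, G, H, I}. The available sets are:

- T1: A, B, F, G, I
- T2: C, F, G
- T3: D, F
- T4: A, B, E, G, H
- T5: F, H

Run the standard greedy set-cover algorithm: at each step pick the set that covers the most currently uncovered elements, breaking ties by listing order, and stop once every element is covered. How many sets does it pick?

4

Pick 1: T1 covers 5 new elements (A, B, F, G, I).
Pick 2: T4 covers 2 new elements (E, H).
Pick 3: T2 covers 1 new elements (C).
Pick 4: T3 covers 1 new elements (D).
Greedy uses 4 sets.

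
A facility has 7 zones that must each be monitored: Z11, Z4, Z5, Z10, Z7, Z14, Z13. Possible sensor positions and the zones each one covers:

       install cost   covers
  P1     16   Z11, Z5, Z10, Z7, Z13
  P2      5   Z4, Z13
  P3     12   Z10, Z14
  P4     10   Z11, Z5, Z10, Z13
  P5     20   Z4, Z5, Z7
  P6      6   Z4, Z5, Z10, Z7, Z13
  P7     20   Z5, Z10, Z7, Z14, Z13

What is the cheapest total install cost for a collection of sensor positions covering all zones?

28

P3, P4, P6 cover every zone at install cost 12 + 10 + 6 = 28.
Any cover uses at least 3 sensor positions; among all covering selections none totals below 28.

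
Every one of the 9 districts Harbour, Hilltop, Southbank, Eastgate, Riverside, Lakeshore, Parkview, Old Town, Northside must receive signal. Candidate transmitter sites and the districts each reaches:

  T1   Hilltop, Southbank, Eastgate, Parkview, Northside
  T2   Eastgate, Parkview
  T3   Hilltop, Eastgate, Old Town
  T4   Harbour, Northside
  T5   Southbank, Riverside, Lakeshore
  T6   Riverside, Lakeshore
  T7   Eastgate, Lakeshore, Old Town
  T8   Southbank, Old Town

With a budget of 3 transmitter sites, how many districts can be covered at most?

Choosing T1, T3, T5 covers {Hilltop, Southbank, Eastgate, Riverside, Lakeshore, Parkview, Old Town, Northside} — 8 districts.
No choice of 3 transmitter sites does better; here Harbour is left uncovered.

8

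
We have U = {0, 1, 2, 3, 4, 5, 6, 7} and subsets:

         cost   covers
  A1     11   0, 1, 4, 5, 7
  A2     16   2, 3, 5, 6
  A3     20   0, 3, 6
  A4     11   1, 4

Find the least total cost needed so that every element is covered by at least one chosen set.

27

A1, A2 cover every element at cost 11 + 16 = 27.
Any cover uses at least 2 sets; among all covering selections none totals below 27.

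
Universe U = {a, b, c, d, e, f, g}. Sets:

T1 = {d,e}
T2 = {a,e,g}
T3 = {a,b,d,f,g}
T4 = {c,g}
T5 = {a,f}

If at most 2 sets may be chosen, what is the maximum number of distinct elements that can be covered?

6

Choosing T1, T3 covers {a, b, d, e, f, g} — 6 elements.
No choice of 2 sets does better; here c is left uncovered.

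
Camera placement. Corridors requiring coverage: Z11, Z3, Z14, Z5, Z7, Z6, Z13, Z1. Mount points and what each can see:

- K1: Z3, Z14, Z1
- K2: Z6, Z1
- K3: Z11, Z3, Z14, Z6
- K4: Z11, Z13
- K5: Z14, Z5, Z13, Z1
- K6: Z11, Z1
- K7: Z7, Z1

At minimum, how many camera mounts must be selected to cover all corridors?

K3, K5, K7 together cover {Z11, Z3, Z14, Z5, Z7, Z6, Z13, Z1} — every corridor.
No 2 of the 7 camera mounts cover everything (all 21 pairs fall short), so 3 is minimum.

3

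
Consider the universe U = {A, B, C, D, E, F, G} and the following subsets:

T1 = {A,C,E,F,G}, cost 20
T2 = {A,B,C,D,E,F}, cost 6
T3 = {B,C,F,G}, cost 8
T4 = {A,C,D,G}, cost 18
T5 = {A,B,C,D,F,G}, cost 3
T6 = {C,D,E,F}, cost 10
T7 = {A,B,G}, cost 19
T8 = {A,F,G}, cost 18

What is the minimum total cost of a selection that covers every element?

9

T2, T5 cover every element at cost 6 + 3 = 9.
Any cover uses at least 2 sets; among all covering selections none totals below 9.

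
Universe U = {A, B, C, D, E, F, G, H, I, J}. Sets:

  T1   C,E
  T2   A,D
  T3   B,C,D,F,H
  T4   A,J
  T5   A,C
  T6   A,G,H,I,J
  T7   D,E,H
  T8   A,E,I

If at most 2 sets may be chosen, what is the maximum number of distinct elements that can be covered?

Choosing T3, T6 covers {A, B, C, D, F, G, H, I, J} — 9 elements.
No choice of 2 sets does better; here E is left uncovered.

9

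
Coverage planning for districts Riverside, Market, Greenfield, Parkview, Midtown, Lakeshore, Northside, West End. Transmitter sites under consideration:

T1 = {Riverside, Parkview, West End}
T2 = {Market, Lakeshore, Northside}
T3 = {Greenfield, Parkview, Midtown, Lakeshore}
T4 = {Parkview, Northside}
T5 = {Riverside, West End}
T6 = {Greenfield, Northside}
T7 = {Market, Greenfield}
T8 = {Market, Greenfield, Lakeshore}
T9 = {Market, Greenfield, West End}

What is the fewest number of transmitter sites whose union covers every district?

T1, T2, T3 together cover {Riverside, Market, Greenfield, Parkview, Midtown, Lakeshore, Northside, West End} — every district.
No 2 of the 9 transmitter sites cover everything (all 36 pairs fall short), so 3 is minimum.

3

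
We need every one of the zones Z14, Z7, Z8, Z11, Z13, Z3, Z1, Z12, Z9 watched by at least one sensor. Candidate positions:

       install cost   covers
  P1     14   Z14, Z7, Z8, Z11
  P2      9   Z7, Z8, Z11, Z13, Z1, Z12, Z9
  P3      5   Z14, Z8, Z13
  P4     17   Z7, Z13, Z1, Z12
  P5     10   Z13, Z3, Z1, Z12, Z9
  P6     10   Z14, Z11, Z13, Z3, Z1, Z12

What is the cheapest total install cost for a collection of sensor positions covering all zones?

P2, P6 cover every zone at install cost 9 + 10 = 19.
Any cover uses at least 2 sensor positions; among all covering selections none totals below 19.
Greedy by coverage-per-install cost would pick P2, P3, P5 for 24 — worse than the optimum 19.

19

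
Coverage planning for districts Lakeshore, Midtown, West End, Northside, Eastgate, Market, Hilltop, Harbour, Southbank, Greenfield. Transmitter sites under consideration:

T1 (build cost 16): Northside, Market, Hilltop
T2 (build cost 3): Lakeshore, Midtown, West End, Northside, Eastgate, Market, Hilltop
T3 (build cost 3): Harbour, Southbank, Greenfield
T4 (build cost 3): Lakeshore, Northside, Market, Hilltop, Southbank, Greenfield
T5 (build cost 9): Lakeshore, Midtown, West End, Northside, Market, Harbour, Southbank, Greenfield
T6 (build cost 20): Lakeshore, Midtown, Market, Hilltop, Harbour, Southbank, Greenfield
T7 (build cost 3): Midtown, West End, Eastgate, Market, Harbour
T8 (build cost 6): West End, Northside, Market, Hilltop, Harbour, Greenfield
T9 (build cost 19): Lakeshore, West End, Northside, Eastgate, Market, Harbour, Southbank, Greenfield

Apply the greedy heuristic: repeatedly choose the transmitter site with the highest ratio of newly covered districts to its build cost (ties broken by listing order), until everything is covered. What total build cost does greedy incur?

Pick 1: T2 adds 7 new (Lakeshore, Midtown, West End, Northside, Eastgate, Market, Hilltop) at build cost 3 (ratio 7/3).
Pick 2: T3 adds 3 new (Harbour, Southbank, Greenfield) at build cost 3 (ratio 3/3).
Greedy total build cost: 3 + 3 = 6.

6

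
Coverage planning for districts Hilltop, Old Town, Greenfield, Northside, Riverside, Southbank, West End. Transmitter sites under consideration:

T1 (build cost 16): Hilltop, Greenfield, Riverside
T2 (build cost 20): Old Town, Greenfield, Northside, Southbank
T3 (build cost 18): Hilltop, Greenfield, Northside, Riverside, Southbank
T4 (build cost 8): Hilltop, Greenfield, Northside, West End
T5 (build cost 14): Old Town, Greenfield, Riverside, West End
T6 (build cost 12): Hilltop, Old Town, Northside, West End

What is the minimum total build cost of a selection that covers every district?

30

T3, T6 cover every district at build cost 18 + 12 = 30.
Any cover uses at least 2 transmitter sites; among all covering selections none totals below 30.
Greedy by coverage-per-build cost would pick T4, T5, T3 for 40 — worse than the optimum 30.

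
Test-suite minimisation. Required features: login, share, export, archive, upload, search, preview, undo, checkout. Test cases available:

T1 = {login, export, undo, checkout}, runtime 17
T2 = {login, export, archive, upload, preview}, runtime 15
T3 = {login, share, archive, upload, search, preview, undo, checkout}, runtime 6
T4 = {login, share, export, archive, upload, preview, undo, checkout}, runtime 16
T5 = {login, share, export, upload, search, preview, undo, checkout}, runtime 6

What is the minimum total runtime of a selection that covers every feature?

12

T3, T5 cover every feature at runtime 6 + 6 = 12.
Any cover uses at least 2 test cases; among all covering selections none totals below 12.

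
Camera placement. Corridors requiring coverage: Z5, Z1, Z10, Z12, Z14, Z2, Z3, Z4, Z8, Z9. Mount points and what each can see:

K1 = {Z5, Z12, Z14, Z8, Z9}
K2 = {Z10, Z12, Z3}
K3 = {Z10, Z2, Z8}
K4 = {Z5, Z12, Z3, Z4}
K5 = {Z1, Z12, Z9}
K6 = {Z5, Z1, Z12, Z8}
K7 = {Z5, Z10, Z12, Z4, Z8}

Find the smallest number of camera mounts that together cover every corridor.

4

K1, K3, K4, K5 together cover {Z5, Z1, Z10, Z12, Z14, Z2, Z3, Z4, Z8, Z9} — every corridor.
No 3 of the 7 camera mounts cover everything (all 35 triples fall short), so 4 is minimum.
Greedy (largest uncovered first) would take K1, K2, K3, K4, K5 — 5 camera mounts — but 4 suffice.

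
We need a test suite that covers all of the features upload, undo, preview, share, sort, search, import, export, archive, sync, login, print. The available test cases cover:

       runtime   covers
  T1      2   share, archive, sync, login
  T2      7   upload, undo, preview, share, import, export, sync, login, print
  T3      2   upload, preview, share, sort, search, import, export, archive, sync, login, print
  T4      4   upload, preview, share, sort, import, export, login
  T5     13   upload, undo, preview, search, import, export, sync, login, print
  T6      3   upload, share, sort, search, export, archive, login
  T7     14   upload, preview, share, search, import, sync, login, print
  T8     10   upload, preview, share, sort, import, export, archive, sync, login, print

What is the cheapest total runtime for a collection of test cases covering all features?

T2, T3 cover every feature at runtime 7 + 2 = 9.
Any cover uses at least 2 test cases; among all covering selections none totals below 9.

9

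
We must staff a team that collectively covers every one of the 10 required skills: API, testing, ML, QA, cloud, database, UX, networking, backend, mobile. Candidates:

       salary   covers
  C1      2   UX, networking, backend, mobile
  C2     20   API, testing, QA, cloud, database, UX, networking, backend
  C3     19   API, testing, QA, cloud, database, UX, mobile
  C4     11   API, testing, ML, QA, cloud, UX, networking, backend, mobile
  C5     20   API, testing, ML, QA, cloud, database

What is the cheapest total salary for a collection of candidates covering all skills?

C1, C5 cover every skill at salary 2 + 20 = 22.
Any cover uses at least 2 candidates; among all covering selections none totals below 22.
Greedy by coverage-per-salary would pick C1, C4, C3 for 32 — worse than the optimum 22.

22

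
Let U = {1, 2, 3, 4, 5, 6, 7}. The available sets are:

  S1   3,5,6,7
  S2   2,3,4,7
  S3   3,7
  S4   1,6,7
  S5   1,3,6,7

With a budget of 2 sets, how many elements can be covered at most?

Choosing S1, S2 covers {2, 3, 4, 5, 6, 7} — 6 elements.
No choice of 2 sets does better; here 1 is left uncovered.

6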